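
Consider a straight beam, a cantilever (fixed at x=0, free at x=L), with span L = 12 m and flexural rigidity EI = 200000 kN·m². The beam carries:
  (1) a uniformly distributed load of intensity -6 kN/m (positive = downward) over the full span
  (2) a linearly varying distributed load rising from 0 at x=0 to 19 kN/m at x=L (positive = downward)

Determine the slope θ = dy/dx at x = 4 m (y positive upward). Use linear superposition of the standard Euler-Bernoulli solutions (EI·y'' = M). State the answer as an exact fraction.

θ(4) = -1729/225000 rad

Load 1 — uniform load w=-6 kN/m over full span:
  θ_1 = -wx(x²-3Lx+3L²)/(6EI) = -(-6)·4·(4²-3·12·4+3·12²)/(6·200000) = 19/3125 rad
Load 2 — triangular load w₀=19 kN/m (0→w₀ over full span):
  θ_2 = (w₀Lx²/4-w₀L²x/3-w₀x⁴/(24L))/EI = (19·12·4²/4-19·12²·4/3-19·4⁴/(24·12))/200000 = -3097/225000 rad
Superposition: θ = Σ θ_i = -1729/225000 rad ≈ -0.007684 rad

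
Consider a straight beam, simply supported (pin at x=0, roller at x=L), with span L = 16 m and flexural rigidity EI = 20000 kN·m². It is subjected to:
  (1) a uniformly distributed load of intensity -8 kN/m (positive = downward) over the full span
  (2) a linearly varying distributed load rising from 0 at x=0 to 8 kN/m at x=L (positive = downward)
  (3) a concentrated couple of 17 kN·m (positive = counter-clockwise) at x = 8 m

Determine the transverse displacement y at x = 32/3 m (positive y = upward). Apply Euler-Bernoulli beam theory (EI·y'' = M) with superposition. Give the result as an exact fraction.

y(32/3) = 66301/455625 m

Load 1 — uniform load w=-8 kN/m over full span:
  y_1 = -wx(L³-2Lx²+x³)/(24EI) = -(-8)·(32/3)·(16³-2·16·(32/3)²+(32/3)³)/(24·20000) = 45056/151875 m
Load 2 — triangular load w₀=8 kN/m (0→w₀ over full span):
  y_2 = -w₀x(7L⁴-10L²x²+3x⁴)/(360LEI) = -8·(32/3)·(7·16⁴-10·16²·(32/3)²+3·(32/3)⁴)/(360·16·20000) = -69632/455625 m
Load 3 — applied couple M₀=17 kN·m at a=8 m (b=L-a=8):
  y_3 = (M₀x³/(6L)-M₀(x-a)²/2+C₁x)/EI  [x>a] with C₁=M₀(3b²-L²)/(6L)=-34/3 = (17·(32/3)³/(6·16)-17·((32/3)-8)²/2+(-34/3)·(32/3))/20000 = 17/10125 m
Superposition: y = Σ y_i = 66301/455625 m ≈ 0.145517 m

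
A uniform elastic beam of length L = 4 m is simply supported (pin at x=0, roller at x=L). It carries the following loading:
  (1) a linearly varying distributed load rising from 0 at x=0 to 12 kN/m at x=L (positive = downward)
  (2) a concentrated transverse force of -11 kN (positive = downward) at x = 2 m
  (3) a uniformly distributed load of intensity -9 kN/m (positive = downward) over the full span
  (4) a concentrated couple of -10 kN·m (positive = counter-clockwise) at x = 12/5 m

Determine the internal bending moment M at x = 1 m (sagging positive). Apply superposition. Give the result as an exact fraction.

M(1) = -14 kN·m

Load 1 — triangular load w₀=12 kN/m (0→w₀ over full span):
  M_1 = w₀Lx/6 - w₀x³/(6L) = 12·4·1/6 - 12·1³/(6·4) = 15/2 kN·m
Load 2 — point force P=-11 kN at a=2 m (b=L-a=2):
  M_2 = Pbx/L  [x≤a] = (-11)·2·1/4 = -11/2 kN·m
Load 3 — uniform load w=-9 kN/m over full span:
  M_3 = wx(L-x)/2 = (-9)·1·(4-1)/2 = -27/2 kN·m
Load 4 — applied couple M₀=-10 kN·m at a=12/5 m (b=L-a=8/5):
  M_4 = M₀x/L  [x≤a] = (-10)·1/4 = -5/2 kN·m
Superposition: M = Σ M_i = -14 kN·m ≈ -14.000000 kN·m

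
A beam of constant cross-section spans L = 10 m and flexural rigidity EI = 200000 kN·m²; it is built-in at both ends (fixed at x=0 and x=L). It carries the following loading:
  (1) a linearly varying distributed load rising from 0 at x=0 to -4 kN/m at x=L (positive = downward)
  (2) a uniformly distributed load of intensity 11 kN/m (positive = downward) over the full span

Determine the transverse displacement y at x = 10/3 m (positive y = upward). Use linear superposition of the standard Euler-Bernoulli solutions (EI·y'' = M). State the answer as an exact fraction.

y(10/3) = -137/145800 m

Load 1 — triangular load w₀=-4 kN/m (0→w₀ over full span):
  y_1 = -w₀x²(L-x)²(x+2L)/(120LEI) = -(-4)·(10/3)²·(10-(10/3))²·((10/3)+2·10)/(120·10·200000) = 7/36450 m
Load 2 — uniform load w=11 kN/m over full span:
  y_2 = -wx²(L-x)²/(24EI) = -11·(10/3)²·(10-(10/3))²/(24·200000) = -11/9720 m
Superposition: y = Σ y_i = -137/145800 m ≈ -0.000940 m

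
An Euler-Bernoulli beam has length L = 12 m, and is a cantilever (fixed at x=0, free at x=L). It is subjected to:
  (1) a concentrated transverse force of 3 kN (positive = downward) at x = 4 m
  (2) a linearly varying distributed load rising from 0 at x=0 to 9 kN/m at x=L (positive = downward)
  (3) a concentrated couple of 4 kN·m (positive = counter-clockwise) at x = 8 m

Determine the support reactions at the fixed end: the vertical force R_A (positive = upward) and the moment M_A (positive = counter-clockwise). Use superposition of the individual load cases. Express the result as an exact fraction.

Load 1 — point force P=3 kN at a=4 m (b=L-a=8):
  R_A = P = 3 kN
  M_A = Pa = 3·4 = 12 kN·m
Load 2 — triangular load w₀=9 kN/m (0→w₀ over full span):
  R_A = w₀L/2 = 9·12/2 = 54 kN
  M_A = w₀L²/3 = 9·12²/3 = 432 kN·m
Load 3 — applied couple M₀=4 kN·m at a=8 m (b=L-a=4):
  R_A = 0 kN
  M_A = -M₀ = -4 kN·m
Superposition: R_A = 57 kN, M_A = 440 kN·m

R_A = 57 kN, M_A = 440 kN·m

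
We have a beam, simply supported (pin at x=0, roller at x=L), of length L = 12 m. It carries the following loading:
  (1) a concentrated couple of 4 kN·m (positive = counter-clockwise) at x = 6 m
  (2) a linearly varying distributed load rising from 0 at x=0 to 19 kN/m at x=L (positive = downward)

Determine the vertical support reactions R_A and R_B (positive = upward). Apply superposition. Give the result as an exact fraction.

Load 1 — applied couple M₀=4 kN·m at a=6 m (b=L-a=6):
  R_A = M₀/L = 4/12 = 1/3 kN
  R_B = -M₀/L = -4/12 = -1/3 kN
Load 2 — triangular load w₀=19 kN/m (0→w₀ over full span):
  R_A = w₀L/6 = 19·12/6 = 38 kN
  R_B = w₀L/3 = 19·12/3 = 76 kN
Superposition: R_A = 115/3 kN, R_B = 227/3 kN

R_A = 115/3 kN, R_B = 227/3 kN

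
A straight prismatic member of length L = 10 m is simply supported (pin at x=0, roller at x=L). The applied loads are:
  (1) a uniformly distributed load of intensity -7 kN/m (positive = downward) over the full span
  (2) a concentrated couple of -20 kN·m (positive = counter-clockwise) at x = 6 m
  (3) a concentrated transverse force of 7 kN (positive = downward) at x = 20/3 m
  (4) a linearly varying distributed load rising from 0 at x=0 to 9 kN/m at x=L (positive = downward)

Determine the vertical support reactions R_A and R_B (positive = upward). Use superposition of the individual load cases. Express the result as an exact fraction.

R_A = -59/3 kN, R_B = 5/3 kN

Load 1 — uniform load w=-7 kN/m over full span:
  R_A = wL/2 = (-7)·10/2 = -35 kN
  R_B = wL/2 = (-7)·10/2 = -35 kN
Load 2 — applied couple M₀=-20 kN·m at a=6 m (b=L-a=4):
  R_A = M₀/L = (-20)/10 = -2 kN
  R_B = -M₀/L = -(-20)/10 = 2 kN
Load 3 — point force P=7 kN at a=20/3 m (b=L-a=10/3):
  R_A = Pb/L = 7·(10/3)/10 = 7/3 kN
  R_B = Pa/L = 7·(20/3)/10 = 14/3 kN
Load 4 — triangular load w₀=9 kN/m (0→w₀ over full span):
  R_A = w₀L/6 = 9·10/6 = 15 kN
  R_B = w₀L/3 = 9·10/3 = 30 kN
Superposition: R_A = -59/3 kN, R_B = 5/3 kN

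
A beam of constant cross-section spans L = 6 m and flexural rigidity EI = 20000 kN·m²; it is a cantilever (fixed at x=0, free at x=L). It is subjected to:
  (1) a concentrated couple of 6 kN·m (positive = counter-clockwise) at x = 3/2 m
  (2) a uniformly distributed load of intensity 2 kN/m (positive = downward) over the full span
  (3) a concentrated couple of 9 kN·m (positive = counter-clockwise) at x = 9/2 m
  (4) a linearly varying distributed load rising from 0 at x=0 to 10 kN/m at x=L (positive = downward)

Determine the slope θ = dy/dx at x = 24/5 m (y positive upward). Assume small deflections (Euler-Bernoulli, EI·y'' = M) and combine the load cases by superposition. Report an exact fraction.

Load 1 — applied couple M₀=6 kN·m at a=3/2 m (b=L-a=9/2):
  θ_1 = M₀a/EI  [x>a] = 6·(3/2)/20000 = 9/20000 rad
Load 2 — uniform load w=2 kN/m over full span:
  θ_2 = -wx(x²-3Lx+3L²)/(6EI) = -2·(24/5)·((24/5)²-3·6·(24/5)+3·6²)/(6·20000) = -279/78125 rad
Load 3 — applied couple M₀=9 kN·m at a=9/2 m (b=L-a=3/2):
  θ_3 = M₀a/EI  [x>a] = 9·(9/2)/20000 = 81/40000 rad
Load 4 — triangular load w₀=10 kN/m (0→w₀ over full span):
  θ_4 = (w₀Lx²/4-w₀L²x/3-w₀x⁴/(24L))/EI = (10·6·(24/5)²/4-10·6²·(24/5)/3-10·(24/5)⁴/(24·6))/20000 = -1044/78125 rad
Superposition: θ = Σ θ_i = -72297/5000000 rad ≈ -0.014459 rad

θ(24/5) = -72297/5000000 rad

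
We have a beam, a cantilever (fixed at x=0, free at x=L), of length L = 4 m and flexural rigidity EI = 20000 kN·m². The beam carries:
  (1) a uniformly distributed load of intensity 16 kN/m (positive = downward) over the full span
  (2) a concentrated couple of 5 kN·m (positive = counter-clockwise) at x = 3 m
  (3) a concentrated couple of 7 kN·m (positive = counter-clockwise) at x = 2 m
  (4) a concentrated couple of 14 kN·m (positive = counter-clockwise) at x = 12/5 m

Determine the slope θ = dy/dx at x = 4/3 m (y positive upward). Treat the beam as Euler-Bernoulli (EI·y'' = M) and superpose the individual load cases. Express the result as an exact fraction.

θ(4/3) = -173/40500 rad

Load 1 — uniform load w=16 kN/m over full span:
  θ_1 = -wx(x²-3Lx+3L²)/(6EI) = -16·(4/3)·((4/3)²-3·4·(4/3)+3·4²)/(6·20000) = -304/50625 rad
Load 2 — applied couple M₀=5 kN·m at a=3 m (b=L-a=1):
  θ_2 = M₀x/EI  [x≤a] = 5·(4/3)/20000 = 1/3000 rad
Load 3 — applied couple M₀=7 kN·m at a=2 m (b=L-a=2):
  θ_3 = M₀x/EI  [x≤a] = 7·(4/3)/20000 = 7/15000 rad
Load 4 — applied couple M₀=14 kN·m at a=12/5 m (b=L-a=8/5):
  θ_4 = M₀x/EI  [x≤a] = 14·(4/3)/20000 = 7/7500 rad
Superposition: θ = Σ θ_i = -173/40500 rad ≈ -0.004272 rad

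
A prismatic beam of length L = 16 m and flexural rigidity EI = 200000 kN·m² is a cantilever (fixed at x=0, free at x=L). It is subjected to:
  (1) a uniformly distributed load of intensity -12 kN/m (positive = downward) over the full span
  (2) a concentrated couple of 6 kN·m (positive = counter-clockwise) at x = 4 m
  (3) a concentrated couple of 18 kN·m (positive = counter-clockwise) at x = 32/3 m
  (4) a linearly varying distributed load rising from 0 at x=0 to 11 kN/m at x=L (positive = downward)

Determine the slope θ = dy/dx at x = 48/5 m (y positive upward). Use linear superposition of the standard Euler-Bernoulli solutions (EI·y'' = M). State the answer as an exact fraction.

Load 1 — uniform load w=-12 kN/m over full span:
  θ_1 = -wx(x²-3Lx+3L²)/(6EI) = -(-12)·(48/5)·((48/5)²-3·16·(48/5)+3·16²)/(6·200000) = 14976/390625 rad
Load 2 — applied couple M₀=6 kN·m at a=4 m (b=L-a=12):
  θ_2 = M₀a/EI  [x>a] = 6·4/200000 = 3/25000 rad
Load 3 — applied couple M₀=18 kN·m at a=32/3 m (b=L-a=16/3):
  θ_3 = M₀x/EI  [x≤a] = 18·(48/5)/200000 = 27/31250 rad
Load 4 — triangular load w₀=11 kN/m (0→w₀ over full span):
  θ_4 = (w₀Lx²/4-w₀L²x/3-w₀x⁴/(24L))/EI = (11·16·(48/5)²/4-11·16²·(48/5)/3-11·(48/5)⁴/(24·16))/200000 = -50776/1953125 rad
Superposition: θ = Σ θ_i = 208207/15625000 rad ≈ 0.013325 rad

θ(48/5) = 208207/15625000 rad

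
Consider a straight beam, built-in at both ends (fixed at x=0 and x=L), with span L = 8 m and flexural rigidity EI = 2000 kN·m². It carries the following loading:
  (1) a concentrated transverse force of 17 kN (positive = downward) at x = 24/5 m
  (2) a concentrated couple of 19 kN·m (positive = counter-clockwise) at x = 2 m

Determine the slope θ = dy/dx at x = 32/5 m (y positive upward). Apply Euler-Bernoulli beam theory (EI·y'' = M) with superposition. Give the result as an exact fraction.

θ(32/5) = 4357/781250 rad

Load 1 — point force P=17 kN at a=24/5 m (b=L-a=16/5):
  θ_1 = Pa²(L-x)(2bL-(3b+a)(L-x))/(2L³EI)  [x>a] = 17·(24/5)²·(8-(32/5))·(2·(16/5)·8-(3·(16/5)+(24/5))·(8-(32/5)))/(2·8³·2000) = 3366/390625 rad
Load 2 — applied couple M₀=19 kN·m at a=2 m (b=L-a=6):
  θ_2 = (R_Ax²/2 - M_Ax - M₀(x-a))/EI  [x>a] with R_A=171/64, M_A=-57/16 = ((171/64)·(32/5)²/2 - (-57/16)·(32/5) - 19·((32/5)-2))/2000 = -19/6250 rad
Superposition: θ = Σ θ_i = 4357/781250 rad ≈ 0.005577 rad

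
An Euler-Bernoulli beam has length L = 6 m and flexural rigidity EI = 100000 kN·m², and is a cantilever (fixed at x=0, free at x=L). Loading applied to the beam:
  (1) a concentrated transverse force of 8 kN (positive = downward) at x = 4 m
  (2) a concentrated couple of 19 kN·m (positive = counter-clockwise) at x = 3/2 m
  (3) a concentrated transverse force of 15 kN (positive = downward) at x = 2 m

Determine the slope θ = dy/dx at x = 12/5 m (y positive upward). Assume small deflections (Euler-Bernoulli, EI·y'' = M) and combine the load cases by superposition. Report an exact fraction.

Load 1 — point force P=8 kN at a=4 m (b=L-a=2):
  θ_1 = -Px(2a-x)/(2EI)  [x≤a] = -8·(12/5)·(2·4-(12/5))/(2·100000) = -42/78125 rad
Load 2 — applied couple M₀=19 kN·m at a=3/2 m (b=L-a=9/2):
  θ_2 = M₀a/EI  [x>a] = 19·(3/2)/100000 = 57/200000 rad
Load 3 — point force P=15 kN at a=2 m (b=L-a=4):
  θ_3 = -Pa²/(2EI)  [x>a] = -15·2²/(2·100000) = -3/10000 rad
Superposition: θ = Σ θ_i = -2763/5000000 rad ≈ -0.000553 rad

θ(12/5) = -2763/5000000 rad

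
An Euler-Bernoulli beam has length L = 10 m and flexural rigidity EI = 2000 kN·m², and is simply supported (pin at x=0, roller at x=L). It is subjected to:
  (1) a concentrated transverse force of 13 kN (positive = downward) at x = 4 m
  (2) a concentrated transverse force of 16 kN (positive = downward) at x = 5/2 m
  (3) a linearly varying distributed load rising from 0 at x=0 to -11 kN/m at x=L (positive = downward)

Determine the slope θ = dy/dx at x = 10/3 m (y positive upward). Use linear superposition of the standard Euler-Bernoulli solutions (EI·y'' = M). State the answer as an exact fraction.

θ(10/3) = 124999/4860000 rad

Load 1 — point force P=13 kN at a=4 m (b=L-a=6):
  θ_1 = -Pb(L²-b²-3x²)/(6LEI)  [x≤a] = -13·6·(10²-6²-3·(10/3)²)/(6·10·2000) = -299/15000 rad
Load 2 — point force P=16 kN at a=5/2 m (b=L-a=15/2):
  θ_2 = -Pa(2L²-6Lx+3x²+a²)/(6LEI)  [x>a] = -16·(5/2)·(2·10²-6·10·(10/3)+3·(10/3)²+(5/2)²)/(6·10·2000) = -19/1440 rad
Load 3 — triangular load w₀=-11 kN/m (0→w₀ over full span):
  θ_3 = -w₀(7L⁴-30L²x²+15x⁴)/(360LEI) = -(-11)·(7·10⁴-30·10²·(10/3)²+15·(10/3)⁴)/(360·10·2000) = 143/2430 rad
Superposition: θ = Σ θ_i = 124999/4860000 rad ≈ 0.025720 rad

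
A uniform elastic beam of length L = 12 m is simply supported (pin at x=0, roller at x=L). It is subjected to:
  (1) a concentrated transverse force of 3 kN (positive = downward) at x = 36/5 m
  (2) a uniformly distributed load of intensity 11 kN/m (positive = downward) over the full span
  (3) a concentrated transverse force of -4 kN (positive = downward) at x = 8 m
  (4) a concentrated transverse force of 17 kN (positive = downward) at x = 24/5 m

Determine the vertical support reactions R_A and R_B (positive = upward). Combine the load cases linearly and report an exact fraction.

Load 1 — point force P=3 kN at a=36/5 m (b=L-a=24/5):
  R_A = Pb/L = 3·(24/5)/12 = 6/5 kN
  R_B = Pa/L = 3·(36/5)/12 = 9/5 kN
Load 2 — uniform load w=11 kN/m over full span:
  R_A = wL/2 = 11·12/2 = 66 kN
  R_B = wL/2 = 11·12/2 = 66 kN
Load 3 — point force P=-4 kN at a=8 m (b=L-a=4):
  R_A = Pb/L = (-4)·4/12 = -4/3 kN
  R_B = Pa/L = (-4)·8/12 = -8/3 kN
Load 4 — point force P=17 kN at a=24/5 m (b=L-a=36/5):
  R_A = Pb/L = 17·(36/5)/12 = 51/5 kN
  R_B = Pa/L = 17·(24/5)/12 = 34/5 kN
Superposition: R_A = 1141/15 kN, R_B = 1079/15 kN

R_A = 1141/15 kN, R_B = 1079/15 kN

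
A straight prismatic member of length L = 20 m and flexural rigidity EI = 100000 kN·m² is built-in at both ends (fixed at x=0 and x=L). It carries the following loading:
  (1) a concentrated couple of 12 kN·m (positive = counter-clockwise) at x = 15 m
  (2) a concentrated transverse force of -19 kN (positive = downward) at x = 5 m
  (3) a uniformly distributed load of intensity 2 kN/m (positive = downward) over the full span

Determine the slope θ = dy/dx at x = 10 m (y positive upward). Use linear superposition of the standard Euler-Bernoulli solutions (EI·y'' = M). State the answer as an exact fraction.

Load 1 — applied couple M₀=12 kN·m at a=15 m (b=L-a=5):
  θ_1 = (R_Ax²/2 - M_Ax)/EI  [x≤a] with R_A=27/40, M_A=15/4 = ((27/40)·10²/2 - (15/4)·10)/100000 = -3/80000 rad
Load 2 — point force P=-19 kN at a=5 m (b=L-a=15):
  θ_2 = Pa²(L-x)(2bL-(3b+a)(L-x))/(2L³EI)  [x>a] = (-19)·5²·(20-10)·(2·15·20-(3·15+5)·(20-10))/(2·20³·100000) = -19/64000 rad
Load 3 — uniform load w=2 kN/m over full span:
  θ_3 = -wx(L-x)(L-2x)/(12EI) = -2·10·(20-10)·(20-2·10)/(12·100000) = 0 rad
Superposition: θ = Σ θ_i = -107/320000 rad ≈ -0.000334 rad

θ(10) = -107/320000 rad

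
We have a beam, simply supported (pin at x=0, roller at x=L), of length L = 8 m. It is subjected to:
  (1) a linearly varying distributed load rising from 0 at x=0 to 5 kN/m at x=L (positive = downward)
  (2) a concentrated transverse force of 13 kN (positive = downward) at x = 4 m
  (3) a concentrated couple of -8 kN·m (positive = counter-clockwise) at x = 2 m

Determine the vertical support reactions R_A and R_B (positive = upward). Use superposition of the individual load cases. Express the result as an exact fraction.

R_A = 73/6 kN, R_B = 125/6 kN

Load 1 — triangular load w₀=5 kN/m (0→w₀ over full span):
  R_A = w₀L/6 = 5·8/6 = 20/3 kN
  R_B = w₀L/3 = 5·8/3 = 40/3 kN
Load 2 — point force P=13 kN at a=4 m (b=L-a=4):
  R_A = Pb/L = 13·4/8 = 13/2 kN
  R_B = Pa/L = 13·4/8 = 13/2 kN
Load 3 — applied couple M₀=-8 kN·m at a=2 m (b=L-a=6):
  R_A = M₀/L = (-8)/8 = -1 kN
  R_B = -M₀/L = -(-8)/8 = 1 kN
Superposition: R_A = 73/6 kN, R_B = 125/6 kN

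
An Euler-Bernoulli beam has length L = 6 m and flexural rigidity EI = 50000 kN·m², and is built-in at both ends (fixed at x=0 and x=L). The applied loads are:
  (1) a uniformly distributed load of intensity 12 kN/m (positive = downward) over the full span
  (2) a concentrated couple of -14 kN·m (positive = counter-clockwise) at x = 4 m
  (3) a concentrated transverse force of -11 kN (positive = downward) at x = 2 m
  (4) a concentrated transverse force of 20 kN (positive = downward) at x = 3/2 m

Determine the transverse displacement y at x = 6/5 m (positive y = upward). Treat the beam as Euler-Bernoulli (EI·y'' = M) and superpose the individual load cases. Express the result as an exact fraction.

y(6/5) = -125411/375000000 m

Load 1 — uniform load w=12 kN/m over full span:
  y_1 = -wx²(L-x)²/(24EI) = -12·(6/5)²·(6-(6/5))²/(24·50000) = -648/1953125 m
Load 2 — applied couple M₀=-14 kN·m at a=4 m (b=L-a=2):
  y_2 = (R_Ax³/6 - M_Ax²/2)/EI  [x≤a] with R_A=-28/9, M_A=-14/3 = ((-28/9)·(6/5)³/6 - (-14/3)·(6/5)²/2)/50000 = 77/1562500 m
Load 3 — point force P=-11 kN at a=2 m (b=L-a=4):
  y_3 = -Pb²x²(3aL-(3a+b)x)/(6L³EI)  [x≤a] = -(-11)·4²·(6/5)²·(3·2·6-(3·2+4)·(6/5))/(6·6³·50000) = 22/234375 m
Load 4 — point force P=20 kN at a=3/2 m (b=L-a=9/2):
  y_4 = -Pb²x²(3aL-(3a+b)x)/(6L³EI)  [x≤a] = -20·(9/2)²·(6/5)²·(3·(3/2)·6-(3·(3/2)+(9/2))·(6/5))/(6·6³·50000) = -729/5000000 m
Superposition: y = Σ y_i = -125411/375000000 m ≈ -0.000334 m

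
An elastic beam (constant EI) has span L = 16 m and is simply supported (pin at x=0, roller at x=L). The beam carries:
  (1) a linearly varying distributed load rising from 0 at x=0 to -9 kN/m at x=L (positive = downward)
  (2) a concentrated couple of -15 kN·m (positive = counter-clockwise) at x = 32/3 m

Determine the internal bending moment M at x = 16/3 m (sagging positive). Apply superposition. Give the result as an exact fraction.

M(16/3) = -1069/9 kN·m

Load 1 — triangular load w₀=-9 kN/m (0→w₀ over full span):
  M_1 = w₀Lx/6 - w₀x³/(6L) = (-9)·16·(16/3)/6 - (-9)·(16/3)³/(6·16) = -1024/9 kN·m
Load 2 — applied couple M₀=-15 kN·m at a=32/3 m (b=L-a=16/3):
  M_2 = M₀x/L  [x≤a] = (-15)·(16/3)/16 = -5 kN·m
Superposition: M = Σ M_i = -1069/9 kN·m ≈ -118.777778 kN·m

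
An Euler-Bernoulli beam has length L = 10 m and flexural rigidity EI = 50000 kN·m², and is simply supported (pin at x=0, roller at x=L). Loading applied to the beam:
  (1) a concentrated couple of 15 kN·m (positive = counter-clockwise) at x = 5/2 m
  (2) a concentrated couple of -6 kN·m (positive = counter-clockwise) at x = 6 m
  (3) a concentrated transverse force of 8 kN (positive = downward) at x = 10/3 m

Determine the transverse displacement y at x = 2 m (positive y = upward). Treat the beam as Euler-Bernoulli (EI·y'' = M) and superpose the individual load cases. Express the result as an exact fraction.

y(2) = -148001/162000000 m

Load 1 — applied couple M₀=15 kN·m at a=5/2 m (b=L-a=15/2):
  y_1 = (M₀x³/(6L)+C₁x)/EI  [x≤a] with C₁=M₀(3b²-L²)/(6L)=275/16 = (15·2³/(6·10)+(275/16)·2)/50000 = 291/400000 m
Load 2 — applied couple M₀=-6 kN·m at a=6 m (b=L-a=4):
  y_2 = (M₀x³/(6L)+C₁x)/EI  [x≤a] with C₁=M₀(3b²-L²)/(6L)=26/5 = ((-6)·2³/(6·10)+(26/5)·2)/50000 = 3/15625 m
Load 3 — point force P=8 kN at a=10/3 m (b=L-a=20/3):
  y_3 = -Pbx(L²-b²-x²)/(6LEI)  [x≤a] = -8·(20/3)·2·(10²-(20/3)²-2²)/(6·10·50000) = -464/253125 m
Superposition: y = Σ y_i = -148001/162000000 m ≈ -0.000914 m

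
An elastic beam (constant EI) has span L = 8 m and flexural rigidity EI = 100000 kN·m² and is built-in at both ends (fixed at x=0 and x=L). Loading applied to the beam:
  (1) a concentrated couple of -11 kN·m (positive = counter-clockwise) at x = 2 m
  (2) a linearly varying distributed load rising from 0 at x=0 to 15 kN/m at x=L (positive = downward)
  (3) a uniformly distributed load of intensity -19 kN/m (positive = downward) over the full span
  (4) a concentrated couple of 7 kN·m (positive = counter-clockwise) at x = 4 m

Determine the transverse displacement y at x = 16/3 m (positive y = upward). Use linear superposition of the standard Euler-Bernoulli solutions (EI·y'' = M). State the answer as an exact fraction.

y(16/3) = 17/19440 m

Load 1 — applied couple M₀=-11 kN·m at a=2 m (b=L-a=6):
  y_1 = (R_Ax³/6 - M_Ax²/2 - M₀(x-a)²/2)/EI  [x>a] with R_A=-99/64, M_A=33/16 = ((-99/64)·(16/3)³/6 - (33/16)·(16/3)²/2 - (-11)·((16/3)-2)²/2)/100000 = -11/150000 m
Load 2 — triangular load w₀=15 kN/m (0→w₀ over full span):
  y_2 = -w₀x²(L-x)²(x+2L)/(120LEI) = -15·(16/3)²·(8-(16/3))²·((16/3)+2·8)/(120·8·100000) = -512/759375 m
Load 3 — uniform load w=-19 kN/m over full span:
  y_3 = -wx²(L-x)²/(24EI) = -(-19)·(16/3)²·(8-(16/3))²/(24·100000) = 1216/759375 m
Load 4 — applied couple M₀=7 kN·m at a=4 m (b=L-a=4):
  y_4 = (R_Ax³/6 - M_Ax²/2 - M₀(x-a)²/2)/EI  [x>a] with R_A=21/16, M_A=7/4 = ((21/16)·(16/3)³/6 - (7/4)·(16/3)²/2 - 7·((16/3)-4)²/2)/100000 = 7/337500 m
Superposition: y = Σ y_i = 17/19440 m ≈ 0.000874 m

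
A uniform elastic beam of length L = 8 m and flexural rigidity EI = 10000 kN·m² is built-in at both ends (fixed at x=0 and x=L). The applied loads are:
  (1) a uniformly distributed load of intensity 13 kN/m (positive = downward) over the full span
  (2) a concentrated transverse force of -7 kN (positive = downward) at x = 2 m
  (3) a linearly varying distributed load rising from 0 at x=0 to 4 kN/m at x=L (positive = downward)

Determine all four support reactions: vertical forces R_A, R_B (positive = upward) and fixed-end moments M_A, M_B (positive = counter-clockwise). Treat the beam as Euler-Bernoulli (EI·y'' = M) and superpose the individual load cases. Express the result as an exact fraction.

Load 1 — uniform load w=13 kN/m over full span:
  R_A = wL/2 = 13·8/2 = 52 kN
  M_A = wL²/12 = 13·8²/12 = 208/3 kN·m
  R_B = wL/2 = 13·8/2 = 52 kN
  M_B = -wL²/12 = -13·8²/12 = -208/3 kN·m
Load 2 — point force P=-7 kN at a=2 m (b=L-a=6):
  R_A = Pb²(3a+b)/L³ = (-7)·6²·(3·2+6)/8³ = -189/32 kN
  M_A = Pab²/L² = (-7)·2·6²/8² = -63/8 kN·m
  R_B = Pa²(a+3b)/L³ = (-7)·2²·(2+3·6)/8³ = -35/32 kN
  M_B = -Pa²b/L² = -(-7)·2²·6/8² = 21/8 kN·m
Load 3 — triangular load w₀=4 kN/m (0→w₀ over full span):
  R_A = 3w₀L/20 = 3·4·8/20 = 24/5 kN
  M_A = w₀L²/30 = 4·8²/30 = 128/15 kN·m
  R_B = 7w₀L/20 = 7·4·8/20 = 56/5 kN
  M_B = -w₀L²/20 = -4·8²/20 = -64/5 kN·m
Superposition: R_A = 8143/160 kN, M_A = 8399/120 kN·m, R_B = 9937/160 kN, M_B = -9541/120 kN·m

R_A = 8143/160 kN, M_A = 8399/120 kN·m, R_B = 9937/160 kN, M_B = -9541/120 kN·m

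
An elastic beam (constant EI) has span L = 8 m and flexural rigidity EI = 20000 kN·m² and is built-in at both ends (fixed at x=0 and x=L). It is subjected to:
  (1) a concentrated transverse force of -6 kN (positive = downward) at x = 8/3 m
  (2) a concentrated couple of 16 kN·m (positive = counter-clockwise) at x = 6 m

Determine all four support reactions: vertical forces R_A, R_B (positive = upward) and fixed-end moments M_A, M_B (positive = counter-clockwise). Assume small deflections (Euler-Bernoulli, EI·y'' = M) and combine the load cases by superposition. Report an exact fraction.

R_A = -79/36 kN, M_A = -19/9 kN·m, R_B = -137/36 kN, M_B = 5/9 kN·m

Load 1 — point force P=-6 kN at a=8/3 m (b=L-a=16/3):
  R_A = Pb²(3a+b)/L³ = (-6)·(16/3)²·(3·(8/3)+(16/3))/8³ = -40/9 kN
  M_A = Pab²/L² = (-6)·(8/3)·(16/3)²/8² = -64/9 kN·m
  R_B = Pa²(a+3b)/L³ = (-6)·(8/3)²·((8/3)+3·(16/3))/8³ = -14/9 kN
  M_B = -Pa²b/L² = -(-6)·(8/3)²·(16/3)/8² = 32/9 kN·m
Load 2 — applied couple M₀=16 kN·m at a=6 m (b=L-a=2):
  R_A = 6M₀ab/L³ = 6·16·6·2/8³ = 9/4 kN
  M_A = M₀b(2a-b)/L² = 16·2·(2·6-2)/8² = 5 kN·m
  R_B = -6M₀ab/L³ = -6·16·6·2/8³ = -9/4 kN
  M_B = M₀a(2b-a)/L² = 16·6·(2·2-6)/8² = -3 kN·m
Superposition: R_A = -79/36 kN, M_A = -19/9 kN·m, R_B = -137/36 kN, M_B = 5/9 kN·m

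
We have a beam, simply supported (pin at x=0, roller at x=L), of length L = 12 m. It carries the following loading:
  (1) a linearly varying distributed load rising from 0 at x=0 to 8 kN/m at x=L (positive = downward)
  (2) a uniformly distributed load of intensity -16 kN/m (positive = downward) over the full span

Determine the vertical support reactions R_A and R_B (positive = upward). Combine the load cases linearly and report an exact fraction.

R_A = -80 kN, R_B = -64 kN

Load 1 — triangular load w₀=8 kN/m (0→w₀ over full span):
  R_A = w₀L/6 = 8·12/6 = 16 kN
  R_B = w₀L/3 = 8·12/3 = 32 kN
Load 2 — uniform load w=-16 kN/m over full span:
  R_A = wL/2 = (-16)·12/2 = -96 kN
  R_B = wL/2 = (-16)·12/2 = -96 kN
Superposition: R_A = -80 kN, R_B = -64 kN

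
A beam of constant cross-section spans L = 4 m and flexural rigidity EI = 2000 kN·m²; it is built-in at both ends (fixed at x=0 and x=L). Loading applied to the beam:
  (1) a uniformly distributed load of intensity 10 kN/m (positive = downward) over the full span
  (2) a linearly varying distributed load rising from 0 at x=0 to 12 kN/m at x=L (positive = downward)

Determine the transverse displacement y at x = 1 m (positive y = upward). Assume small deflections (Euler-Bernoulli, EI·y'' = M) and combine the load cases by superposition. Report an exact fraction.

y(1) = -231/80000 m

Load 1 — uniform load w=10 kN/m over full span:
  y_1 = -wx²(L-x)²/(24EI) = -10·1²·(4-1)²/(24·2000) = -3/1600 m
Load 2 — triangular load w₀=12 kN/m (0→w₀ over full span):
  y_2 = -w₀x²(L-x)²(x+2L)/(120LEI) = -12·1²·(4-1)²·(1+2·4)/(120·4·2000) = -81/80000 m
Superposition: y = Σ y_i = -231/80000 m ≈ -0.002887 m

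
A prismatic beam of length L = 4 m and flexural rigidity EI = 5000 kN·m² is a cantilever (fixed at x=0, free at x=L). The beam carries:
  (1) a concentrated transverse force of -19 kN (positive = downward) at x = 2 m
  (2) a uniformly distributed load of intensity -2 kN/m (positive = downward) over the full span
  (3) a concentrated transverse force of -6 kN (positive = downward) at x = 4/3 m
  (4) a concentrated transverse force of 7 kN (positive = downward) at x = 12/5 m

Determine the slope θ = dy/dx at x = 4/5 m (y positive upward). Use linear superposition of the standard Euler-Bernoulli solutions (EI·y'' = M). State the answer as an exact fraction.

Load 1 — point force P=-19 kN at a=2 m (b=L-a=2):
  θ_1 = -Px(2a-x)/(2EI)  [x≤a] = -(-19)·(4/5)·(2·2-(4/5))/(2·5000) = 76/15625 rad
Load 2 — uniform load w=-2 kN/m over full span:
  θ_2 = -wx(x²-3Lx+3L²)/(6EI) = -(-2)·(4/5)·((4/5)²-3·4·(4/5)+3·4²)/(6·5000) = 488/234375 rad
Load 3 — point force P=-6 kN at a=4/3 m (b=L-a=8/3):
  θ_3 = -Px(2a-x)/(2EI)  [x≤a] = -(-6)·(4/5)·(2·(4/3)-(4/5))/(2·5000) = 14/15625 rad
Load 4 — point force P=7 kN at a=12/5 m (b=L-a=8/5):
  θ_4 = -Px(2a-x)/(2EI)  [x≤a] = -7·(4/5)·(2·(12/5)-(4/5))/(2·5000) = -7/3125 rad
Superposition: θ = Σ θ_i = 1313/234375 rad ≈ 0.005602 rad

θ(4/5) = 1313/234375 rad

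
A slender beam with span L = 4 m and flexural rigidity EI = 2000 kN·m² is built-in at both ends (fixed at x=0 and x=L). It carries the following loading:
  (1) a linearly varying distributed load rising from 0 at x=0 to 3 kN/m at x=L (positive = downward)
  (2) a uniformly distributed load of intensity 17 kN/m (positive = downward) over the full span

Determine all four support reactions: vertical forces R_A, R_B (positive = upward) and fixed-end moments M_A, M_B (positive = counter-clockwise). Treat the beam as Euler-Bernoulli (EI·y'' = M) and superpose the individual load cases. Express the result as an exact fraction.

Load 1 — triangular load w₀=3 kN/m (0→w₀ over full span):
  R_A = 3w₀L/20 = 3·3·4/20 = 9/5 kN
  M_A = w₀L²/30 = 3·4²/30 = 8/5 kN·m
  R_B = 7w₀L/20 = 7·3·4/20 = 21/5 kN
  M_B = -w₀L²/20 = -3·4²/20 = -12/5 kN·m
Load 2 — uniform load w=17 kN/m over full span:
  R_A = wL/2 = 17·4/2 = 34 kN
  M_A = wL²/12 = 17·4²/12 = 68/3 kN·m
  R_B = wL/2 = 17·4/2 = 34 kN
  M_B = -wL²/12 = -17·4²/12 = -68/3 kN·m
Superposition: R_A = 179/5 kN, M_A = 364/15 kN·m, R_B = 191/5 kN, M_B = -376/15 kN·m

R_A = 179/5 kN, M_A = 364/15 kN·m, R_B = 191/5 kN, M_B = -376/15 kN·m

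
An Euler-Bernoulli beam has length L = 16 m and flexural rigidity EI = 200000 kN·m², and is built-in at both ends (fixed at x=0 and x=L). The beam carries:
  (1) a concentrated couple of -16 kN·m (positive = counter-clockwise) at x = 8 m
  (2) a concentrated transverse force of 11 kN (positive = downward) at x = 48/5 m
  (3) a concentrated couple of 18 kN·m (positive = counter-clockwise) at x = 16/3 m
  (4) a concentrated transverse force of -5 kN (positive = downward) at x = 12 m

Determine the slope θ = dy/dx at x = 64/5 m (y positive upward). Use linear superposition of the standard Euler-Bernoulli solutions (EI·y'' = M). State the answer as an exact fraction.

Load 1 — applied couple M₀=-16 kN·m at a=8 m (b=L-a=8):
  θ_1 = (R_Ax²/2 - M_Ax - M₀(x-a))/EI  [x>a] with R_A=-3/2, M_A=-4 = ((-3/2)·(64/5)²/2 - (-4)·(64/5) - (-16)·((64/5)-8))/200000 = 2/78125 rad
Load 2 — point force P=11 kN at a=48/5 m (b=L-a=32/5):
  θ_2 = Pa²(L-x)(2bL-(3b+a)(L-x))/(2L³EI)  [x>a] = 11·(48/5)²·(16-(64/5))·(2·(32/5)·16-(3·(32/5)+(48/5))·(16-(64/5)))/(2·16³·200000) = 2178/9765625 rad
Load 3 — applied couple M₀=18 kN·m at a=16/3 m (b=L-a=32/3):
  θ_3 = (R_Ax²/2 - M_Ax - M₀(x-a))/EI  [x>a] with R_A=3/2, M_A=0 = ((3/2)·(64/5)²/2 - 0·(64/5) - 18·((64/5)-(16/3)))/200000 = -9/156250 rad
Load 4 — point force P=-5 kN at a=12 m (b=L-a=4):
  θ_4 = Pa²(L-x)(2bL-(3b+a)(L-x))/(2L³EI)  [x>a] = (-5)·12²·(16-(64/5))·(2·4·16-(3·4+12)·(16-(64/5)))/(2·16³·200000) = -9/125000 rad
Superposition: θ = Σ θ_i = 9299/78125000 rad ≈ 0.000119 rad

θ(64/5) = 9299/78125000 rad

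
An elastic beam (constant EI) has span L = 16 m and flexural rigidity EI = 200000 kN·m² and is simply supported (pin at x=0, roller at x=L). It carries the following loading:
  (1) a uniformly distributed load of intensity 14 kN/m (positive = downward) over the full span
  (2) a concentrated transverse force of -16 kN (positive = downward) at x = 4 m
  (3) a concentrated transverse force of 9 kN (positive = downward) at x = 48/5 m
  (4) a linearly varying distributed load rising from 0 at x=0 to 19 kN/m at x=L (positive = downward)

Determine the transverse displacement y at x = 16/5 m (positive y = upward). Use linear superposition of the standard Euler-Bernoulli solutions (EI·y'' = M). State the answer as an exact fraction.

Load 1 — uniform load w=14 kN/m over full span:
  y_1 = -wx(L³-2Lx²+x³)/(24EI) = -14·(16/5)·(16³-2·16·(16/5)²+(16/5)³)/(24·200000) = -207872/5859375 m
Load 2 — point force P=-16 kN at a=4 m (b=L-a=12):
  y_2 = -Pbx(L²-b²-x²)/(6LEI)  [x≤a] = -(-16)·12·(16/5)·(16²-12²-(16/5)²)/(6·16·200000) = 1272/390625 m
Load 3 — point force P=9 kN at a=48/5 m (b=L-a=32/5):
  y_3 = -Pbx(L²-b²-x²)/(6LEI)  [x≤a] = -9·(32/5)·(16/5)·(16²-(32/5)²-(16/5)²)/(6·16·200000) = -768/390625 m
Load 4 — triangular load w₀=19 kN/m (0→w₀ over full span):
  y_4 = -w₀x(7L⁴-10L²x²+3x⁴)/(360LEI) = -19·(16/5)·(7·16⁴-10·16²·(16/5)²+3·(16/5)⁴)/(360·16·200000) = -3346432/146484375 m
Superposition: y = Σ y_i = -2784744/48828125 m ≈ -0.057032 m

y(16/5) = -2784744/48828125 m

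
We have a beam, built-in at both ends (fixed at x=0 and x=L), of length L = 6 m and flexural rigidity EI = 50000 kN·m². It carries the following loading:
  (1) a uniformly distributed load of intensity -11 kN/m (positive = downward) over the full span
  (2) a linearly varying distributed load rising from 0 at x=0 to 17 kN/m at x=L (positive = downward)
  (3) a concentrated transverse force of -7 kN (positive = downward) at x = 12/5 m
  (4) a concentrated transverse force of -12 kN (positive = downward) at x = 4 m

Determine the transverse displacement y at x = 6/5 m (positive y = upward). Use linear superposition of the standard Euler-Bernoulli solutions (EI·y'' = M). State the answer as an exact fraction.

Load 1 — uniform load w=-11 kN/m over full span:
  y_1 = -wx²(L-x)²/(24EI) = -(-11)·(6/5)²·(6-(6/5))²/(24·50000) = 594/1953125 m
Load 2 — triangular load w₀=17 kN/m (0→w₀ over full span):
  y_2 = -w₀x²(L-x)²(x+2L)/(120LEI) = -17·(6/5)²·(6-(6/5))²·((6/5)+2·6)/(120·6·50000) = -10098/48828125 m
Load 3 — point force P=-7 kN at a=12/5 m (b=L-a=18/5):
  y_3 = -Pb²x²(3aL-(3a+b)x)/(6L³EI)  [x≤a] = -(-7)·(18/5)²·(6/5)²·(3·(12/5)·6-(3·(12/5)+(18/5))·(6/5))/(6·6³·50000) = 11907/195312500 m
Load 4 — point force P=-12 kN at a=4 m (b=L-a=2):
  y_4 = -Pb²x²(3aL-(3a+b)x)/(6L³EI)  [x≤a] = -(-12)·2²·(6/5)²·(3·4·6-(3·4+2)·(6/5))/(6·6³·50000) = 23/390625 m
Superposition: y = Σ y_i = 8483/39062500 m ≈ 0.000217 m

y(6/5) = 8483/39062500 m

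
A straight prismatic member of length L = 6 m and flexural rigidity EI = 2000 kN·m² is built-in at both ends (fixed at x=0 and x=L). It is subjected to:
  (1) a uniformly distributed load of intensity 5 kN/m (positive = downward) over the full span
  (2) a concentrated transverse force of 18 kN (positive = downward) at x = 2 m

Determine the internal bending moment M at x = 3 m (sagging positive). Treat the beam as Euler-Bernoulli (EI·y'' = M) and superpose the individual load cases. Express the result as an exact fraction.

M(3) = 27/2 kN·m

Load 1 — uniform load w=5 kN/m over full span:
  M_1 = wLx/2 - wL²/12 - wx²/2 = 5·6·3/2 - 5·6²/12 - 5·3²/2 = 15/2 kN·m
Load 2 — point force P=18 kN at a=2 m (b=L-a=4):
  M_2 = Pa²(a+3b)(L-x)/L³ - Pa²b/L²  [x>a] = 18·2²·(2+3·4)·(6-3)/6³ - 18·2²·4/6² = 6 kN·m
Superposition: M = Σ M_i = 27/2 kN·m ≈ 13.500000 kN·m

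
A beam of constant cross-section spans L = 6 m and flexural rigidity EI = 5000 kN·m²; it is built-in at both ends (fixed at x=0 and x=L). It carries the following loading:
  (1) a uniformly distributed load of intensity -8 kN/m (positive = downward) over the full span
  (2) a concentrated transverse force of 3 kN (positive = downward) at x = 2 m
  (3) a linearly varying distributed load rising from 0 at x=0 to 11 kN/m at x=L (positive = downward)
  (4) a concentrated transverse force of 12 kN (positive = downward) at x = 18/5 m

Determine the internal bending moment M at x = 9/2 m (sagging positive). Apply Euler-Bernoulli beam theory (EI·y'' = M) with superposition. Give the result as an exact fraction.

Load 1 — uniform load w=-8 kN/m over full span:
  M_1 = wLx/2 - wL²/12 - wx²/2 = (-8)·6·(9/2)/2 - (-8)·6²/12 - (-8)·(9/2)²/2 = -3 kN·m
Load 2 — point force P=3 kN at a=2 m (b=L-a=4):
  M_2 = Pa²(a+3b)(L-x)/L³ - Pa²b/L²  [x>a] = 3·2²·(2+3·4)·(6-(9/2))/6³ - 3·2²·4/6² = -1/6 kN·m
Load 3 — triangular load w₀=11 kN/m (0→w₀ over full span):
  M_3 = 3w₀Lx/20 - w₀L²/30 - w₀x³/(6L) = 3·11·6·(9/2)/20 - 11·6²/30 - 11·(9/2)³/(6·6) = 561/160 kN·m
Load 4 — point force P=12 kN at a=18/5 m (b=L-a=12/5):
  M_4 = Pa²(a+3b)(L-x)/L³ - Pa²b/L²  [x>a] = 12·(18/5)²·((18/5)+3·(12/5))·(6-(9/2))/6³ - 12·(18/5)²·(12/5)/6² = 162/125 kN·m
Superposition: M = Σ M_i = 19627/12000 kN·m ≈ 1.635583 kN·m

M(9/2) = 19627/12000 kN·m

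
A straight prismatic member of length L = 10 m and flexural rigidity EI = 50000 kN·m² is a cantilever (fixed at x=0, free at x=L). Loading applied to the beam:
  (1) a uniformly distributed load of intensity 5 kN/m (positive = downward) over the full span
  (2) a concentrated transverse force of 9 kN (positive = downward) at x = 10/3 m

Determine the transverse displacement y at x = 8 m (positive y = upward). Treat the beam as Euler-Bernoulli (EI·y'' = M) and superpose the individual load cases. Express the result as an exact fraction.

Load 1 — uniform load w=5 kN/m over full span:
  y_1 = -wx²(x²-4Lx+6L²)/(24EI) = -5·8²·(8²-4·10·8+6·10²)/(24·50000) = -172/1875 m
Load 2 — point force P=9 kN at a=10/3 m (b=L-a=20/3):
  y_2 = -Pa²(3x-a)/(6EI)  [x>a] = -9·(10/3)²·(3·8-(10/3))/(6·50000) = -31/4500 m
Superposition: y = Σ y_i = -2219/22500 m ≈ -0.098622 m

y(8) = -2219/22500 m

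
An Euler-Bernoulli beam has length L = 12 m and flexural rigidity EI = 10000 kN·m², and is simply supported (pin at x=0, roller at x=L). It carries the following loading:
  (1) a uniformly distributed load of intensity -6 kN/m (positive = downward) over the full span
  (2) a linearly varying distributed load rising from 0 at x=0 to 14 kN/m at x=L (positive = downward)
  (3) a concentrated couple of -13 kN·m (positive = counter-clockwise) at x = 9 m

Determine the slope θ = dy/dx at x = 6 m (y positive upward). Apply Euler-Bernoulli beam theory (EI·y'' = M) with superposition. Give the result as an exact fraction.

Load 1 — uniform load w=-6 kN/m over full span:
  θ_1 = -w(L³-6Lx²+4x³)/(24EI) = -(-6)·(12³-6·12·6²+4·6³)/(24·10000) = 0 rad
Load 2 — triangular load w₀=14 kN/m (0→w₀ over full span):
  θ_2 = -w₀(7L⁴-30L²x²+15x⁴)/(360LEI) = -14·(7·12⁴-30·12²·6²+15·6⁴)/(360·12·10000) = -147/50000 rad
Load 3 — applied couple M₀=-13 kN·m at a=9 m (b=L-a=3):
  θ_3 = (M₀x²/(2L)+C₁)/EI  [x≤a] with C₁=M₀(3b²-L²)/(6L)=169/8 = ((-13)·6²/(2·12)+(169/8))/10000 = 13/80000 rad
Superposition: θ = Σ θ_i = -1111/400000 rad ≈ -0.002778 rad

θ(6) = -1111/400000 rad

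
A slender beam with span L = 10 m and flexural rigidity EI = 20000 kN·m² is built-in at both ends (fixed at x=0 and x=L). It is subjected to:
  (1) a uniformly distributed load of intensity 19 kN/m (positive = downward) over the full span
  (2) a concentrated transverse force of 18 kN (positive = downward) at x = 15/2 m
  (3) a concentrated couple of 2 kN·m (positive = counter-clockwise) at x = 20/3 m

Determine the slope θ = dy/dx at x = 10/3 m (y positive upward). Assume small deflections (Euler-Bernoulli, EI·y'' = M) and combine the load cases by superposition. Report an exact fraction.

Load 1 — uniform load w=19 kN/m over full span:
  θ_1 = -wx(L-x)(L-2x)/(12EI) = -19·(10/3)·(10-(10/3))·(10-2·(10/3))/(12·20000) = -19/3240 rad
Load 2 — point force P=18 kN at a=15/2 m (b=L-a=5/2):
  θ_2 = -Pb²x(2aL-(3a+b)x)/(2L³EI)  [x≤a] = -18·(5/2)²·(10/3)·(2·(15/2)·10-(3·(15/2)+(5/2))·(10/3))/(2·10³·20000) = -1/1600 rad
Load 3 — applied couple M₀=2 kN·m at a=20/3 m (b=L-a=10/3):
  θ_3 = (R_Ax²/2 - M_Ax)/EI  [x≤a] with R_A=4/15, M_A=2/3 = ((4/15)·(10/3)²/2 - (2/3)·(10/3))/20000 = -1/27000 rad
Superposition: θ = Σ θ_i = -4229/648000 rad ≈ -0.006526 rad

θ(10/3) = -4229/648000 rad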